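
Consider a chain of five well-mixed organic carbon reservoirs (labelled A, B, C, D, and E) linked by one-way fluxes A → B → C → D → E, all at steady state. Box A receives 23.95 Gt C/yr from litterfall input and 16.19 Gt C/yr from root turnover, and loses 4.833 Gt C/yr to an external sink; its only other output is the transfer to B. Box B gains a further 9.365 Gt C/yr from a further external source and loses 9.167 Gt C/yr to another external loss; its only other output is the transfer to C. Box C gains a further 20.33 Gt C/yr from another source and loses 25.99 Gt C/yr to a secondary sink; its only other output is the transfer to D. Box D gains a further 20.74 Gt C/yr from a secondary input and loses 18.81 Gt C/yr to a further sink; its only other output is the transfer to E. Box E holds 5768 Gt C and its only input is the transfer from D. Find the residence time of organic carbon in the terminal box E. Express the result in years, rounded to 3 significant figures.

Box A: F(A→B) = (23.95 + 16.19) − 4.833 = 35.307 Gt C/yr.
Box B: F(B→C) = (35.307 + 9.365) − 9.167 = 35.505 Gt C/yr.
Box C: F(C→D) = (35.505 + 20.33) − 25.99 = 29.845 Gt C/yr.
Box D: F(D→E) = (29.845 + 20.74) − 18.81 = 31.775 Gt C/yr.
Box E throughput = its input = 31.775 Gt C/yr; τ = 5768 / 31.775 = 181.5 yr.

182 yr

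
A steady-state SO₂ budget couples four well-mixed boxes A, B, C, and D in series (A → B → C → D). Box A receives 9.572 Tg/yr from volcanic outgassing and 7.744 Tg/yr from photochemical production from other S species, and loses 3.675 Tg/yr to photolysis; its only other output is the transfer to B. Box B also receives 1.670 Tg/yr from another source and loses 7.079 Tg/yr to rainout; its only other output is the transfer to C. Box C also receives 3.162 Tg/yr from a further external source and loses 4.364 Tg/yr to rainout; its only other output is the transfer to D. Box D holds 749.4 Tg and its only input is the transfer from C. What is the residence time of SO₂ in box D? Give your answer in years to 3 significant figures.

Box A: F(A→B) = (9.572 + 7.744) − 3.675 = 13.641 Tg/yr.
Box B: F(B→C) = (13.641 + 1.670) − 7.079 = 8.2320 Tg/yr.
Box C: F(C→D) = (8.2320 + 3.162) − 4.364 = 7.0300 Tg/yr.
Box D throughput = its input = 7.0300 Tg/yr; τ = 749.4 / 7.0300 = 106.6 yr.

107 yr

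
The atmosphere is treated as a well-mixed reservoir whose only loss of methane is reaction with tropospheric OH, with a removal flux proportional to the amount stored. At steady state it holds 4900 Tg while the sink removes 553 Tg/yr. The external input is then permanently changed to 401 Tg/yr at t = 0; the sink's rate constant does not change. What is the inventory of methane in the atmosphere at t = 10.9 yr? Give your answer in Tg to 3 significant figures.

τ = M₀/F₀ = 4900/553 = 8.861 yr; rate constant k = 1/τ.
New steady state M_∞ = F₁/k = F₁·τ = 401 × 8.861 = 3553.2 Tg.
M(t) = M_∞ + (M₀ − M_∞)·e^(−t/τ); t/τ = 10.9/8.861 = 1.230, so e^(−t/τ) = 0.2923.
M(t) = 3553.2 + 1347 × 0.2923 = 3946.8 Tg.

3950 Tg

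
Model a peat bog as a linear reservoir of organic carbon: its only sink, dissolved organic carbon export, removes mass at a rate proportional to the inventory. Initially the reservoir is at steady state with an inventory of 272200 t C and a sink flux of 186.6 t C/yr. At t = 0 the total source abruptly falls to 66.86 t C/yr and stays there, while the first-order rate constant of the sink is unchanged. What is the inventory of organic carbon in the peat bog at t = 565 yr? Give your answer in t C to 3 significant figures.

τ = M₀/F₀ = 272200/186.6 = 1459 yr; rate constant k = 1/τ.
New steady state M_∞ = F₁/k = F₁·τ = 66.86 × 1459 = 97531 t C.
M(t) = M_∞ + (M₀ − M_∞)·e^(−t/τ); t/τ = 565/1459 = 0.3873, so e^(−t/τ) = 0.6789.
M(t) = 97531 + 174700 × 0.6789 = 216110 t C.

216000 t C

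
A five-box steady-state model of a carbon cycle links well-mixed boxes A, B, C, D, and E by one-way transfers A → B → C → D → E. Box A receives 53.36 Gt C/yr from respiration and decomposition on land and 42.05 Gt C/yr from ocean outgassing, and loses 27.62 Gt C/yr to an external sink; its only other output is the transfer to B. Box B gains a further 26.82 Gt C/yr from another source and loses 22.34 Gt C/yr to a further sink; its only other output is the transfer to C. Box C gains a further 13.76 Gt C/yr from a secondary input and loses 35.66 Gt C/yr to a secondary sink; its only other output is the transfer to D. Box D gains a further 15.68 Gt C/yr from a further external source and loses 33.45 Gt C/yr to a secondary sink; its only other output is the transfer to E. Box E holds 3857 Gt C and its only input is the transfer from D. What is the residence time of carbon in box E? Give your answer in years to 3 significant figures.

118 yr

Box A: F(A→B) = (53.36 + 42.05) − 27.62 = 67.790 Gt C/yr.
Box B: F(B→C) = (67.790 + 26.82) − 22.34 = 72.270 Gt C/yr.
Box C: F(C→D) = (72.270 + 13.76) − 35.66 = 50.370 Gt C/yr.
Box D: F(D→E) = (50.370 + 15.68) − 33.45 = 32.600 Gt C/yr.
Box E throughput = its input = 32.600 Gt C/yr; τ = 3857 / 32.600 = 118.3 yr.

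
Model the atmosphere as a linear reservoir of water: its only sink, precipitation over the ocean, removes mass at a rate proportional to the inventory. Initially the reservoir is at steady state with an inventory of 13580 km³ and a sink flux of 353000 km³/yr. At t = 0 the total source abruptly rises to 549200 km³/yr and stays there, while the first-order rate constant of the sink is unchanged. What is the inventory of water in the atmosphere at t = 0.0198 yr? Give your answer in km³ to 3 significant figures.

τ = M₀/F₀ = 13580/353000 = 0.03847 yr; rate constant k = 1/τ.
New steady state M_∞ = F₁/k = F₁·τ = 549200 × 0.03847 = 21128 km³.
M(t) = M_∞ + (M₀ − M_∞)·e^(−t/τ); t/τ = 0.0198/0.03847 = 0.5147, so e^(−t/τ) = 0.5977.
M(t) = 21128 − 7548 × 0.5977 = 16617 km³.

16600 km³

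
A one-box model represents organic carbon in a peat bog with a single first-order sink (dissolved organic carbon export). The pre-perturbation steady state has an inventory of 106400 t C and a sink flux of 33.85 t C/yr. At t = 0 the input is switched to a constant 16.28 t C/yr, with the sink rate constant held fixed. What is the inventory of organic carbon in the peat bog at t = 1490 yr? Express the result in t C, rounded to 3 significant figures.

The sink rate constant is k = F₀/M₀ = 33.85/106400 = 0.0003181 yr⁻¹.
Solving dM/dt = F₁ − kM with M(0) = M₀ gives M(t) = F₁/k + (M₀ − F₁/k)·e^(−kt).
F₁/k = 16.28/0.0003181 = 51173 t C; kt = 0.0003181 × 1490 = 0.4740, e^(−kt) = 0.6225.
M(1490) = 51173 + (106400 − 51173) × 0.6225 = 51173 + 34380 = 85551 t C.

85600 t C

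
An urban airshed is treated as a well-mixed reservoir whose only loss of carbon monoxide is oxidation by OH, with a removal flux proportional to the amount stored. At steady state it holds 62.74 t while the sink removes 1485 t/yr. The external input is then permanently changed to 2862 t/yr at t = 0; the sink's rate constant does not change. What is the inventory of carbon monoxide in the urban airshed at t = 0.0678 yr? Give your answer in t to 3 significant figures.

τ = M₀/F₀ = 62.74/1485 = 0.04225 yr; rate constant k = 1/τ.
New steady state M_∞ = F₁/k = F₁·τ = 2862 × 0.04225 = 120.92 t.
M(t) = M_∞ + (M₀ − M_∞)·e^(−t/τ); t/τ = 0.0678/0.04225 = 1.605, so e^(−t/τ) = 0.2009.
M(t) = 120.92 − 58.18 × 0.2009 = 109.23 t.

109 t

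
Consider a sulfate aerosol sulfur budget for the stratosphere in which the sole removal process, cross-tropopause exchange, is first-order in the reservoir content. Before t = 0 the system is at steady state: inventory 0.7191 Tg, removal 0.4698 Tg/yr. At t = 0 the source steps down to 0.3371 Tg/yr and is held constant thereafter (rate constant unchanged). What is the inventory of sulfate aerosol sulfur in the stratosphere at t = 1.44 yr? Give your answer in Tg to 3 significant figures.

τ = M₀/F₀ = 0.7191/0.4698 = 1.531 yr; rate constant k = 1/τ.
New steady state M_∞ = F₁/k = F₁·τ = 0.3371 × 1.531 = 0.51598 Tg.
M(t) = M_∞ + (M₀ − M_∞)·e^(−t/τ); t/τ = 1.44/1.531 = 0.9408, so e^(−t/τ) = 0.3903.
M(t) = 0.51598 + 0.2031 × 0.3903 = 0.59526 Tg.

0.595 Tg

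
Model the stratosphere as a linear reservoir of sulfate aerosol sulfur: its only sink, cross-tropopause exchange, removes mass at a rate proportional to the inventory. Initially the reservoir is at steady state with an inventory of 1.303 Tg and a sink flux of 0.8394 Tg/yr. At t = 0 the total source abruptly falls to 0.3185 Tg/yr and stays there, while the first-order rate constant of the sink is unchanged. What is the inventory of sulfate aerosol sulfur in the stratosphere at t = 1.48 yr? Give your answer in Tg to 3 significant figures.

τ = M₀/F₀ = 1.303/0.8394 = 1.552 yr; rate constant k = 1/τ.
New steady state M_∞ = F₁/k = F₁·τ = 0.3185 × 1.552 = 0.49441 Tg.
M(t) = M_∞ + (M₀ − M_∞)·e^(−t/τ); t/τ = 1.48/1.552 = 0.9534, so e^(−t/τ) = 0.3854.
M(t) = 0.49441 + 0.8086 × 0.3854 = 0.80605 Tg.

0.806 Tg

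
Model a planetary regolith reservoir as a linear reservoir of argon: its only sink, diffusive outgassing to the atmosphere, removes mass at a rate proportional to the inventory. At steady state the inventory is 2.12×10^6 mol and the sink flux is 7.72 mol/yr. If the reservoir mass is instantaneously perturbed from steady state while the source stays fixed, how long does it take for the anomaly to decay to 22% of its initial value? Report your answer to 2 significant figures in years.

420000 yr

For a linear reservoir the anomaly decays as exp(−t/τ) with τ = M/F = 2.12×10^6/7.72 = 274600 yr.
exp(−t/τ) = 0.22 ⇒ t = −τ ln(0.22) = 274600 × 1.514 = 415800 yr.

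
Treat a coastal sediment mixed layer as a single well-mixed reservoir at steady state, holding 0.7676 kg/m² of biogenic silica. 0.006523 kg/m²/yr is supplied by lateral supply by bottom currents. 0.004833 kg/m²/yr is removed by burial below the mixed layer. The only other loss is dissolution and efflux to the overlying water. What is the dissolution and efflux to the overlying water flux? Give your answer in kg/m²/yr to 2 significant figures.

0.0017 kg/m²/yr

At steady state ΣF_in = ΣF_out.
ΣF_in = 0.0065230 kg/m²/yr.
Dissolution and efflux to the overlying water flux = ΣF_in − (0.004833) = 0.0065230 − 0.004833 = 0.001690 kg/m²/yr.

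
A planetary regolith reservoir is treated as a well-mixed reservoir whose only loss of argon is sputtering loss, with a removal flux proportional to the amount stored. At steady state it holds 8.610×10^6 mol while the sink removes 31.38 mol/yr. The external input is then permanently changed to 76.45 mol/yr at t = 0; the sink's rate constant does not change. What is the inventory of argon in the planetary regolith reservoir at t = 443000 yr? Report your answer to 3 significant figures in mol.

The sink rate constant is k = F₀/M₀ = 31.38/8.610×10^6 = 3.645×10^-6 yr⁻¹.
Solving dM/dt = F₁ − kM with M(0) = M₀ gives M(t) = F₁/k + (M₀ − F₁/k)·e^(−kt).
F₁/k = 76.45/3.645×10^-6 = 2.0976×10^7 mol; kt = 3.645×10^-6 × 443000 = 1.615, e^(−kt) = 0.1990.
M(443000) = 2.0976×10^7 + (8.610×10^6 − 2.0976×10^7) × 0.1990 = 2.0976×10^7 − 2.461×10^6 = 1.8516×10^7 mol.

1.85×10^7 mol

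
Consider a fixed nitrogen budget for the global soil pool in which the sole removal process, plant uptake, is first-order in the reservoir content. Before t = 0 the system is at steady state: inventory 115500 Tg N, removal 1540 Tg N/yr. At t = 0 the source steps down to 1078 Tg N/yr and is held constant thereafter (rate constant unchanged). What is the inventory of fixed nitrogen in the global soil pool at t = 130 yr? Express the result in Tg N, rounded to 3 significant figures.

87000 Tg N

τ = M₀/F₀ = 115500/1540 = 75.00 yr; rate constant k = 1/τ.
New steady state M_∞ = F₁/k = F₁·τ = 1078 × 75.00 = 80850 Tg N.
M(t) = M_∞ + (M₀ − M_∞)·e^(−t/τ); t/τ = 130/75.00 = 1.733, so e^(−t/τ) = 0.1767.
M(t) = 80850 + 34650 × 0.1767 = 86972 Tg N.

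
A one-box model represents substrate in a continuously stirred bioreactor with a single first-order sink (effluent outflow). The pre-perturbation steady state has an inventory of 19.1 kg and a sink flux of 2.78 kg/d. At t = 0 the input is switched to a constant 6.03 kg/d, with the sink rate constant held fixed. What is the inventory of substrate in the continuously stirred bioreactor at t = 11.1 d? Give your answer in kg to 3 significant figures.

The sink rate constant is k = F₀/M₀ = 2.78/19.1 = 0.1455 d⁻¹.
Solving dM/dt = F₁ − kM with M(0) = M₀ gives M(t) = F₁/k + (M₀ − F₁/k)·e^(−kt).
F₁/k = 6.03/0.1455 = 41.429 kg; kt = 0.1455 × 11.1 = 1.616, e^(−kt) = 0.1988.
M(11.1) = 41.429 + (19.1 − 41.429) × 0.1988 = 41.429 − 4.438 = 36.991 kg.

37.0 kg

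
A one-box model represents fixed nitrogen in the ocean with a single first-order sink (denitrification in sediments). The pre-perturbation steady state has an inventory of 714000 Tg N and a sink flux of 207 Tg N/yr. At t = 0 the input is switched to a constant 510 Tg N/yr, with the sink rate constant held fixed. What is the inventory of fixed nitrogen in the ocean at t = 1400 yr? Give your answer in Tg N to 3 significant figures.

1.06×10^6 Tg N

The sink rate constant is k = F₀/M₀ = 207/714000 = 0.0002899 yr⁻¹.
Solving dM/dt = F₁ − kM with M(0) = M₀ gives M(t) = F₁/k + (M₀ − F₁/k)·e^(−kt).
F₁/k = 510/0.0002899 = 1.7591×10^6 Tg N; kt = 0.0002899 × 1400 = 0.4059, e^(−kt) = 0.6664.
M(1400) = 1.7591×10^6 + (714000 − 1.7591×10^6) × 0.6664 = 1.7591×10^6 − 696500 = 1.0627×10^6 Tg N.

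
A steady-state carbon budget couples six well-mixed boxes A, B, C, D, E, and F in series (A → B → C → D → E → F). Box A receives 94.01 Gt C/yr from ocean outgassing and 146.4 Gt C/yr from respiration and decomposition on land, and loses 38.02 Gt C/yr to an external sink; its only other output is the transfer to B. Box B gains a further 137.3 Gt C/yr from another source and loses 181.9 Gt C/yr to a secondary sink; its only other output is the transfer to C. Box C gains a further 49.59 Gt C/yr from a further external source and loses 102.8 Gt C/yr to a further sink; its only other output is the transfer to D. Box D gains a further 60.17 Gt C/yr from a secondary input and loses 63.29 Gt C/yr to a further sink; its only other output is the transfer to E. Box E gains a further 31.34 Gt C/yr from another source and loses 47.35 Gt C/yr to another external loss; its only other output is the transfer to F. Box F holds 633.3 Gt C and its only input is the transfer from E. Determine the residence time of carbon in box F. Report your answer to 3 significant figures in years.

7.41 yr

Box A: F(A→B) = (94.01 + 146.4) − 38.02 = 202.39 Gt C/yr.
Box B: F(B→C) = (202.39 + 137.3) − 181.9 = 157.79 Gt C/yr.
Box C: F(C→D) = (157.79 + 49.59) − 102.8 = 104.58 Gt C/yr.
Box D: F(D→E) = (104.58 + 60.17) − 63.29 = 101.46 Gt C/yr.
Box E: F(E→F) = (101.46 + 31.34) − 47.35 = 85.450 Gt C/yr.
Box F throughput = its input = 85.450 Gt C/yr; τ = 633.3 / 85.450 = 7.411 yr.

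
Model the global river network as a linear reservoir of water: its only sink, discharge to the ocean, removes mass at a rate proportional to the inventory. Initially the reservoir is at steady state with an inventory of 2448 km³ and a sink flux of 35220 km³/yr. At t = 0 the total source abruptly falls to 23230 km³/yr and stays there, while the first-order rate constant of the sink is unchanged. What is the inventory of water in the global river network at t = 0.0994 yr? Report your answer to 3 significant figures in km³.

The sink rate constant is k = F₀/M₀ = 35220/2448 = 14.39 yr⁻¹.
Solving dM/dt = F₁ − kM with M(0) = M₀ gives M(t) = F₁/k + (M₀ − F₁/k)·e^(−kt).
F₁/k = 23230/14.39 = 1614.6 km³; kt = 14.39 × 0.0994 = 1.430, e^(−kt) = 0.2393.
M(0.0994) = 1614.6 + (2448 − 1614.6) × 0.2393 = 1614.6 + 199.4 = 1814.0 km³.

1810 km³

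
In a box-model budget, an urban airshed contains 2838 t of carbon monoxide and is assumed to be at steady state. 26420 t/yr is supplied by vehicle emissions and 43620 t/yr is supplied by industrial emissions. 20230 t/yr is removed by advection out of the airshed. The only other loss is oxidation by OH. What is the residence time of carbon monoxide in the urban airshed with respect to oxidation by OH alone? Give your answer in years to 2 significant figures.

0.057 yr

At steady state ΣF_in = ΣF_out.
ΣF_in = 26420 + 43620 = 70040 t/yr.
Oxidation by OH flux = ΣF_in − (20230) = 70040 − 20230 = 49810 t/yr.
τ = M / F = 2838 / 49810 = 0.05698 yr.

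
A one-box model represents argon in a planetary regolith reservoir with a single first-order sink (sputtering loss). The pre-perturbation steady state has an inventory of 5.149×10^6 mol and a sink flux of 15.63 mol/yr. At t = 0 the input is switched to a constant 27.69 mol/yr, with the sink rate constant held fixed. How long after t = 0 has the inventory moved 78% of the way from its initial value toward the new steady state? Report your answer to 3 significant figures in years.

499000 yr

τ = M₀/F₀ = 5.149×10^6/15.63 = 329400 yr.
The remaining gap fraction is e^(−t/τ); 78% covered ⇒ e^(−t/τ) = 0.220.
t = −τ ln(0.220) = 329400 × 1.514 = 498800 yr.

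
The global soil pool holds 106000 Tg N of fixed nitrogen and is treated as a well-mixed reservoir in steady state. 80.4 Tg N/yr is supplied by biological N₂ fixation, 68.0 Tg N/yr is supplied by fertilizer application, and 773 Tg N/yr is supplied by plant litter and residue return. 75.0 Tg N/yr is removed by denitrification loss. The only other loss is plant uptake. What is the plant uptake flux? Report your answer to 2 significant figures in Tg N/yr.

At steady state ΣF_in = ΣF_out.
ΣF_in = 80.4 + 68.0 + 773 = 921.40 Tg N/yr.
Plant uptake flux = ΣF_in − (75.0) = 921.40 − 75.00 = 846.4 Tg N/yr.

850 Tg N/yr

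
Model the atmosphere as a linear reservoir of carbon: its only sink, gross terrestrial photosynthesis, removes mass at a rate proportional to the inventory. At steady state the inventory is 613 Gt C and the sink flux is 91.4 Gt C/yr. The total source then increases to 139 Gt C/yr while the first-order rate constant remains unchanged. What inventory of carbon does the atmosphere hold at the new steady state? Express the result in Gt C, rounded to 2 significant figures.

930 Gt C

Rate constant k = F/M = 91.4 / 613 = 0.1491 yr⁻¹.
At the new steady state, source = k·M_new ⇒ M_new = 139 / 0.1491 = 932.2 Gt C.
(Equivalently M_new = M × F_new/F_old = 613 × 139/91.4.)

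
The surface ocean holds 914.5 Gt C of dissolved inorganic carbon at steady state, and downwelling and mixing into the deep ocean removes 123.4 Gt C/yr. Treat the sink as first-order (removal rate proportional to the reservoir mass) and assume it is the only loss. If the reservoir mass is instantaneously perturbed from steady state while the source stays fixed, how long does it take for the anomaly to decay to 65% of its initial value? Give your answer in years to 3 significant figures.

For a linear reservoir the anomaly decays as exp(−t/τ) with τ = M/F = 914.5/123.4 = 7.411 yr.
exp(−t/τ) = 0.65 ⇒ t = −τ ln(0.65) = 7.411 × 0.4308 = 3.192 yr.

3.19 yr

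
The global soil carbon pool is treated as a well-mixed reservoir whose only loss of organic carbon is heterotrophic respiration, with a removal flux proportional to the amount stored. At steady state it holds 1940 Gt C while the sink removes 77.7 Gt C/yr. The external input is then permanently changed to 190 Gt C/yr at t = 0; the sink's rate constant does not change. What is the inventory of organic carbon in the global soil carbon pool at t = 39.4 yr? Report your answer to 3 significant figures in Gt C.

τ = M₀/F₀ = 1940/77.7 = 24.97 yr; rate constant k = 1/τ.
New steady state M_∞ = F₁/k = F₁·τ = 190 × 24.97 = 4743.9 Gt C.
M(t) = M_∞ + (M₀ − M_∞)·e^(−t/τ); t/τ = 39.4/24.97 = 1.578, so e^(−t/τ) = 0.2064.
M(t) = 4743.9 − 2804 × 0.2064 = 4165.2 Gt C.

4170 Gt C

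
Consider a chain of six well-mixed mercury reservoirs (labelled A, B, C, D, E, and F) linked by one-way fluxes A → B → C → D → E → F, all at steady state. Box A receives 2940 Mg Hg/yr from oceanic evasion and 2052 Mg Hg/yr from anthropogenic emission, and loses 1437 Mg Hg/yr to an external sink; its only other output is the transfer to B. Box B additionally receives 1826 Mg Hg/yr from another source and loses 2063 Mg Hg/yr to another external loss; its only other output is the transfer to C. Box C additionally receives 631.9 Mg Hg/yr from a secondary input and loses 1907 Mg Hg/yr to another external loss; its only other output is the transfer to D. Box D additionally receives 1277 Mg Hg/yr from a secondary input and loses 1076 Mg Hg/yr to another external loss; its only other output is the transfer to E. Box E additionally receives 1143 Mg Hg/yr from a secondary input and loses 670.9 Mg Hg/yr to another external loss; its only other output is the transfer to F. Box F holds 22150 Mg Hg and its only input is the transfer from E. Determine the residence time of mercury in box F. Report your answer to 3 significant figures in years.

8.16 yr

Box A: F(A→B) = (2940 + 2052) − 1437 = 3555.0 Mg Hg/yr.
Box B: F(B→C) = (3555.0 + 1826) − 2063 = 3318.0 Mg Hg/yr.
Box C: F(C→D) = (3318.0 + 631.9) − 1907 = 2042.9 Mg Hg/yr.
Box D: F(D→E) = (2042.9 + 1277) − 1076 = 2243.9 Mg Hg/yr.
Box E: F(E→F) = (2243.9 + 1143) − 670.9 = 2716.0 Mg Hg/yr.
Box F throughput = its input = 2716.0 Mg Hg/yr; τ = 22150 / 2716.0 = 8.155 yr.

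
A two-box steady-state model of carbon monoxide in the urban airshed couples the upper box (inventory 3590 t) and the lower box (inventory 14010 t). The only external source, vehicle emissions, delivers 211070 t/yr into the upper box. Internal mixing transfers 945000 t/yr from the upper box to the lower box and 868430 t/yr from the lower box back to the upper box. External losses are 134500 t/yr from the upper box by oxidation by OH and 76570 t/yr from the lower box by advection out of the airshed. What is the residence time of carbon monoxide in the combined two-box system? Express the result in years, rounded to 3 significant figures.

0.0834 yr

For the system as a whole, the A↔B exchange is internal and contributes nothing to the throughput; only the external sinks remove mass.
M_total = 3590 + 14010 = 17600 t.
ΣF_external_out = 134500 + 76570 = 211070 t/yr.
τ = M_total / ΣF_ext = 17600 / 211070 = 0.08338 yr.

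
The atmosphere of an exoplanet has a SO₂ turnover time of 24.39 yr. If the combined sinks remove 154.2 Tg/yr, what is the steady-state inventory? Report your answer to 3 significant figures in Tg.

3760 Tg

τ = M/F ⇒ M = τ × F = 24.39 × 154.2 = 3761 Tg.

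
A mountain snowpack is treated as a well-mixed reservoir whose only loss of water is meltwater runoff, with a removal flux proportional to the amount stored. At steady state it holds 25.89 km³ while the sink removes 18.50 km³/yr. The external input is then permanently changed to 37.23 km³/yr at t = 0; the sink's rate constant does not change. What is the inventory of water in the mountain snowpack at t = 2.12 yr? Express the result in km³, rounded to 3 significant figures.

τ = M₀/F₀ = 25.89/18.50 = 1.399 yr; rate constant k = 1/τ.
New steady state M_∞ = F₁/k = F₁·τ = 37.23 × 1.399 = 52.102 km³.
M(t) = M_∞ + (M₀ − M_∞)·e^(−t/τ); t/τ = 2.12/1.399 = 1.515, so e^(−t/τ) = 0.2198.
M(t) = 52.102 − 26.21 × 0.2198 = 46.340 km³.

46.3 km³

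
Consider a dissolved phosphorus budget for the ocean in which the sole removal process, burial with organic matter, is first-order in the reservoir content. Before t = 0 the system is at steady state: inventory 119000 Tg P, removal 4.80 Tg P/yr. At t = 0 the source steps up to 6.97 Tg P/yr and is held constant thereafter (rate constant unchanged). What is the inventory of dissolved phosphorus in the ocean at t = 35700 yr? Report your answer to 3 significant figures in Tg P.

Residence time τ = M₀/F₀ = 24790 yr. The eventual steady state is M_∞ = M₀·(F₁/F₀) = 119000 × 6.97/4.80 = 172800 Tg P.
The anomaly ΔM(t) = M(t) − M_∞ decays as ΔM₀·e^(−t/τ) with ΔM₀ = 119000 − 172800 = −53800 Tg P.
At t = 35700 yr, e^(−t/τ) = e^(−1.440) = 0.2369, so ΔM = −12750 Tg P and M = 172800 − 12750 = 160050 Tg P.

160000 Tg P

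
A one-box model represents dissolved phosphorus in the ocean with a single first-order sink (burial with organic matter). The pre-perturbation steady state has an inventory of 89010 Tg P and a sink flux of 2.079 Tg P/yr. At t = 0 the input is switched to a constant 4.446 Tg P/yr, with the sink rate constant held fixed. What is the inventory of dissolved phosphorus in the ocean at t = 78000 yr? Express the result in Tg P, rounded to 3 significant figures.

174000 Tg P

The sink rate constant is k = F₀/M₀ = 2.079/89010 = 2.336×10^-5 yr⁻¹.
Solving dM/dt = F₁ − kM with M(0) = M₀ gives M(t) = F₁/k + (M₀ − F₁/k)·e^(−kt).
F₁/k = 4.446/2.336×10^-5 = 190350 Tg P; kt = 2.336×10^-5 × 78000 = 1.822, e^(−kt) = 0.1617.
M(78000) = 190350 + (89010 − 190350) × 0.1617 = 190350 − 16390 = 173960 Tg P.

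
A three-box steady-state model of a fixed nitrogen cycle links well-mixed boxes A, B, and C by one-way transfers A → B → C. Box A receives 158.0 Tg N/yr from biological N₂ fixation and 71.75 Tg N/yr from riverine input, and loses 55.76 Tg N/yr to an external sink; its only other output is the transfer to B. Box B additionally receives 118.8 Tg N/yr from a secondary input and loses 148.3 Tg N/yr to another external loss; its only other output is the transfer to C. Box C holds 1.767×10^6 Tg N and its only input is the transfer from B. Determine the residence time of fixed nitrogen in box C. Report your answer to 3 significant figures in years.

12200 yr

Box A: F(A→B) = (158.0 + 71.75) − 55.76 = 173.99 Tg N/yr.
Box B: F(B→C) = (173.99 + 118.8) − 148.3 = 144.49 Tg N/yr.
Box C throughput = its input = 144.49 Tg N/yr; τ = 1.767×10^6 / 144.49 = 12230 yr.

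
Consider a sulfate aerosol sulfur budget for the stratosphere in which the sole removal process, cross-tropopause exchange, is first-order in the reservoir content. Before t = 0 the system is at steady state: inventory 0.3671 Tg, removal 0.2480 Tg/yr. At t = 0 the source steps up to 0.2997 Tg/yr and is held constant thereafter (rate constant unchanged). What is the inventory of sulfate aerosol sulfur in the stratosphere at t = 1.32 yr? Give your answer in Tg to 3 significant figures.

Residence time τ = M₀/F₀ = 1.480 yr. The eventual steady state is M_∞ = M₀·(F₁/F₀) = 0.3671 × 0.2997/0.2480 = 0.44363 Tg.
The anomaly ΔM(t) = M(t) − M_∞ decays as ΔM₀·e^(−t/τ) with ΔM₀ = 0.3671 − 0.44363 = −0.07653 Tg.
At t = 1.32 yr, e^(−t/τ) = e^(−0.8917) = 0.4099, so ΔM = −0.03137 Tg and M = 0.44363 − 0.03137 = 0.41226 Tg.

0.412 Tg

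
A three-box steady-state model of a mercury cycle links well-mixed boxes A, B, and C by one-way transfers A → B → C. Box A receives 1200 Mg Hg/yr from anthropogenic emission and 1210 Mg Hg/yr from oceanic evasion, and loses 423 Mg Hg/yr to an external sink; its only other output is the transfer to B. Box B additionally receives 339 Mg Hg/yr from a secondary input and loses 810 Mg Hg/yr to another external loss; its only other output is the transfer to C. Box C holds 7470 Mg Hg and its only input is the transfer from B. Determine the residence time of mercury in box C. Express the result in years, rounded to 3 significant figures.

4.93 yr

Box A: F(A→B) = (1200 + 1210) − 423 = 1987.0 Mg Hg/yr.
Box B: F(B→C) = (1987.0 + 339) − 810 = 1516.0 Mg Hg/yr.
Box C throughput = its input = 1516.0 Mg Hg/yr; τ = 7470 / 1516.0 = 4.927 yr.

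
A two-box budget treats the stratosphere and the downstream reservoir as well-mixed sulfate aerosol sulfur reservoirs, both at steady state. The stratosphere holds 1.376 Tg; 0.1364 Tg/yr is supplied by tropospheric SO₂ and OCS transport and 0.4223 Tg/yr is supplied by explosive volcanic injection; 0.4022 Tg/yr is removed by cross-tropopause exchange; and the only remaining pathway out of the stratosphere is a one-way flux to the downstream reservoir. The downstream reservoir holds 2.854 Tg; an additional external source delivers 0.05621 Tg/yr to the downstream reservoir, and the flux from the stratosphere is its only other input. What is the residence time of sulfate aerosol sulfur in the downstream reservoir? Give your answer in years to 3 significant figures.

13.4 yr

Balance the stratosphere: ΣF_in = 0.1364 + 0.4223 = 0.55870 Tg/yr.
Flux to the downstream reservoir = ΣF_in − (0.4022) = 0.15650 Tg/yr.
Total input to the downstream reservoir = 0.15650 + 0.05621 = 0.21271 Tg/yr; at steady state this equals its total output.
τ = M / F = 2.854 / 0.21271 = 13.42 yr.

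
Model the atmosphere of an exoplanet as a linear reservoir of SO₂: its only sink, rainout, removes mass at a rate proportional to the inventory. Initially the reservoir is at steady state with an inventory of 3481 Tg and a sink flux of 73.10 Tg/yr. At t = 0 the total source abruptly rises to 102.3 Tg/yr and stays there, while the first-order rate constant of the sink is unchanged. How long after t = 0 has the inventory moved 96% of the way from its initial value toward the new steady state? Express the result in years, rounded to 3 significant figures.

τ = M₀/F₀ = 3481/73.10 = 47.62 yr.
The remaining gap fraction is e^(−t/τ); 96% covered ⇒ e^(−t/τ) = 0.0400.
t = −τ ln(0.0400) = 47.62 × 3.219 = 153.3 yr.

153 yr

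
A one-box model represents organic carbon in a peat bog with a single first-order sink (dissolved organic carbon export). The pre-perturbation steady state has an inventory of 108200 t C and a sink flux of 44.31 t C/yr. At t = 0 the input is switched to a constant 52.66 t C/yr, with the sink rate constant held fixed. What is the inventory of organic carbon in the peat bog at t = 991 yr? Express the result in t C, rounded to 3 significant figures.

115000 t C

The sink rate constant is k = F₀/M₀ = 44.31/108200 = 0.0004095 yr⁻¹.
Solving dM/dt = F₁ − kM with M(0) = M₀ gives M(t) = F₁/k + (M₀ − F₁/k)·e^(−kt).
F₁/k = 52.66/0.0004095 = 128590 t C; kt = 0.0004095 × 991 = 0.4058, e^(−kt) = 0.6664.
M(991) = 128590 + (108200 − 128590) × 0.6664 = 128590 − 13590 = 115000 t C.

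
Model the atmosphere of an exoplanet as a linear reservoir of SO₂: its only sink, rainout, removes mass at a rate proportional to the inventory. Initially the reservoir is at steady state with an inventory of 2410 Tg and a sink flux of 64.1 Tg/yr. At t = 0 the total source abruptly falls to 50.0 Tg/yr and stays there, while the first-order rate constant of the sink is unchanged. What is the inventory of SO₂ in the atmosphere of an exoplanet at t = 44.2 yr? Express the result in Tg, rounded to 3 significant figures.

2040 Tg

The sink rate constant is k = F₀/M₀ = 64.1/2410 = 0.02660 yr⁻¹.
Solving dM/dt = F₁ − kM with M(0) = M₀ gives M(t) = F₁/k + (M₀ − F₁/k)·e^(−kt).
F₁/k = 50.0/0.02660 = 1879.9 Tg; kt = 0.02660 × 44.2 = 1.176, e^(−kt) = 0.3086.
M(44.2) = 1879.9 + (2410 − 1879.9) × 0.3086 = 1879.9 + 163.6 = 2043.5 Tg.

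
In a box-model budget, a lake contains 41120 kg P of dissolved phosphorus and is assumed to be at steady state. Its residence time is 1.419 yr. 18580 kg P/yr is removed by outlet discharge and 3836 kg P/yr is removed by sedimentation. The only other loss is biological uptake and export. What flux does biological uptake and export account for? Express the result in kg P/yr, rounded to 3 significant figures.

6560 kg P/yr

Total removal F = M/τ = 41120 / 1.419 = 28980 kg P/yr.
Biological uptake and export = F − (18580 + 3836) = 28980 − 22420 = 6562 kg P/yr.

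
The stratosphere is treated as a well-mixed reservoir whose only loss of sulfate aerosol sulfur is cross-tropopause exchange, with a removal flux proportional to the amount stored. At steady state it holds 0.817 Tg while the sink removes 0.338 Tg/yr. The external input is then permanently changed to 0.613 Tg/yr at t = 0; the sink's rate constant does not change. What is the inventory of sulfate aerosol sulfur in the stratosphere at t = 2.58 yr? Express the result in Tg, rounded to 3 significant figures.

The sink rate constant is k = F₀/M₀ = 0.338/0.817 = 0.4137 yr⁻¹.
Solving dM/dt = F₁ − kM with M(0) = M₀ gives M(t) = F₁/k + (M₀ − F₁/k)·e^(−kt).
F₁/k = 0.613/0.4137 = 1.4817 Tg; kt = 0.4137 × 2.58 = 1.067, e^(−kt) = 0.3439.
M(2.58) = 1.4817 + (0.817 − 1.4817) × 0.3439 = 1.4817 − 0.2286 = 1.2531 Tg.

1.25 Tg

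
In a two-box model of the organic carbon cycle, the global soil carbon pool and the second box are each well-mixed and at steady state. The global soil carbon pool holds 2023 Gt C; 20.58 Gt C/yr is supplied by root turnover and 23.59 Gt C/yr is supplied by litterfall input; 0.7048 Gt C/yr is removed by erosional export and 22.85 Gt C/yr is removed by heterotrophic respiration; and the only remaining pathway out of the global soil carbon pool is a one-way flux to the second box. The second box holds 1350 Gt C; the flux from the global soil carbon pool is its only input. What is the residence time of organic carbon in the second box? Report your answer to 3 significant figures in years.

65.5 yr

Balance the global soil carbon pool: ΣF_in = 20.58 + 23.59 = 44.170 Gt C/yr.
Flux to the second box = ΣF_in − (0.7048 + 22.85) = 20.615 Gt C/yr.
At steady state the output of the second box equals its input, 20.615 Gt C/yr.
τ = M / F = 1350 / 20.615 = 65.49 yr.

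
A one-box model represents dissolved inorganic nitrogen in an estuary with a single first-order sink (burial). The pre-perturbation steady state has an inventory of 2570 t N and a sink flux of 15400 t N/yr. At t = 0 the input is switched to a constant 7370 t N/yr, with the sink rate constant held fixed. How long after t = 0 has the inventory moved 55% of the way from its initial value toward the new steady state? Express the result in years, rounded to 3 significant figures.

0.133 yr

τ = M₀/F₀ = 2570/15400 = 0.1669 yr.
The remaining gap fraction is e^(−t/τ); 55% covered ⇒ e^(−t/τ) = 0.450.
t = −τ ln(0.450) = 0.1669 × 0.7985 = 0.1333 yr.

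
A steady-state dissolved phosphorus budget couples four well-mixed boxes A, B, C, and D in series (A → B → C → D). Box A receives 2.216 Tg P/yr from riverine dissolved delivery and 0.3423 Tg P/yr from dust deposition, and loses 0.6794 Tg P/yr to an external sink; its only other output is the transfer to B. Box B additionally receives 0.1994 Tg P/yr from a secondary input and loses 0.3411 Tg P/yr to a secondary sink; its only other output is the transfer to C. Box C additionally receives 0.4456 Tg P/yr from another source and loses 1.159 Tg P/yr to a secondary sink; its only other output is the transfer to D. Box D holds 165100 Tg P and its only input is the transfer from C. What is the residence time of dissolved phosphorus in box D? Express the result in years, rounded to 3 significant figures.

Box A: F(A→B) = (2.216 + 0.3423) − 0.6794 = 1.8789 Tg P/yr.
Box B: F(B→C) = (1.8789 + 0.1994) − 0.3411 = 1.7372 Tg P/yr.
Box C: F(C→D) = (1.7372 + 0.4456) − 1.159 = 1.0238 Tg P/yr.
Box D throughput = its input = 1.0238 Tg P/yr; τ = 165100 / 1.0238 = 161300 yr.

161000 yr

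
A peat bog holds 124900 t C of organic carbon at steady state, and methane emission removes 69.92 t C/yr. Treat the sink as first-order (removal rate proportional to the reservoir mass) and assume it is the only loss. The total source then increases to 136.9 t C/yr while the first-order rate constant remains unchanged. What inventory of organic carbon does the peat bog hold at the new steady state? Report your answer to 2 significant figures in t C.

240000 t C

Rate constant k = F/M = 69.92 / 124900 = 0.0005598 yr⁻¹.
At the new steady state, source = k·M_new ⇒ M_new = 136.9 / 0.0005598 = 244500 t C.
(Equivalently M_new = M × F_new/F_old = 124900 × 136.9/69.92.)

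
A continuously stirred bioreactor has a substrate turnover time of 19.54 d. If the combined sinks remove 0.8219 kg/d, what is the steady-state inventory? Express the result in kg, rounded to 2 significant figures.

τ = M/F ⇒ M = τ × F = 19.54 × 0.8219 = 16.06 kg.

16 kg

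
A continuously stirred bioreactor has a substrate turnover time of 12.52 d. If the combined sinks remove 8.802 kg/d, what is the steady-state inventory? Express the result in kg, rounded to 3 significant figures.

τ = M/F ⇒ M = τ × F = 12.52 × 8.802 = 110.2 kg.

110 kg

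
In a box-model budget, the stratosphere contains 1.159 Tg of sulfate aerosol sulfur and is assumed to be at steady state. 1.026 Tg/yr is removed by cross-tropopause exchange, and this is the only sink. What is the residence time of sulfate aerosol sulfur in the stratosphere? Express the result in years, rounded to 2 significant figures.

1.1 yr

τ = M / F = 1.159 / 1.026 = 1.130 yr.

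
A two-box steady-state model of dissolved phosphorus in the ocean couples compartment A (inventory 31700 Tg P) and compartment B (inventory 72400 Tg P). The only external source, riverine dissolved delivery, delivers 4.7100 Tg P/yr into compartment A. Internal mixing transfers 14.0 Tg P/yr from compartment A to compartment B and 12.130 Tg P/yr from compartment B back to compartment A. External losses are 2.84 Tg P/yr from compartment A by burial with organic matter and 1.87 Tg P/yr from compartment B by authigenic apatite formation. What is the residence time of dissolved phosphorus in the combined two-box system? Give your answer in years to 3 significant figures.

22100 yr

Treat the two boxes together as one reservoir: the mixing fluxes between them are internal recycling, so τ = ΣM / Σ(external losses).
M_total = 31700 + 72400 = 104100 Tg P.
ΣF_external_out = 2.84 + 1.87 = 4.7100 Tg P/yr.
τ = M_total / ΣF_ext = 104100 / 4.7100 = 22100 yr.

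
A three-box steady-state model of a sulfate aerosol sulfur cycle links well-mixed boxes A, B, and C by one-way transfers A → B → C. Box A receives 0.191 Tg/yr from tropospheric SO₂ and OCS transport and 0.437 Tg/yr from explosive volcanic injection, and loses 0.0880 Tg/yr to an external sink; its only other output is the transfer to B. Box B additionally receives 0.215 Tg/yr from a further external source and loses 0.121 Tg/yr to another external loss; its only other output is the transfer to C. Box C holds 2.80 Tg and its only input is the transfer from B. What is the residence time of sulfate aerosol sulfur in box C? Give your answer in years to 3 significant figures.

Box A: F(A→B) = (0.191 + 0.437) − 0.0880 = 0.54000 Tg/yr.
Box B: F(B→C) = (0.54000 + 0.215) − 0.121 = 0.63400 Tg/yr.
Box C throughput = its input = 0.63400 Tg/yr; τ = 2.80 / 0.63400 = 4.416 yr.

4.42 yr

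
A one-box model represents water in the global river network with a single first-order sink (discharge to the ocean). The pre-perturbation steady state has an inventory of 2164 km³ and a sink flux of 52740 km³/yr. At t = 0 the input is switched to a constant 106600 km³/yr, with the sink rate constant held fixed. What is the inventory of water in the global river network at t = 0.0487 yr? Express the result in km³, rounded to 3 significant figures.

3700 km³

The sink rate constant is k = F₀/M₀ = 52740/2164 = 24.37 yr⁻¹.
Solving dM/dt = F₁ − kM with M(0) = M₀ gives M(t) = F₁/k + (M₀ − F₁/k)·e^(−kt).
F₁/k = 106600/24.37 = 4374.0 km³; kt = 24.37 × 0.0487 = 1.187, e^(−kt) = 0.3052.
M(0.0487) = 4374.0 + (2164 − 4374.0) × 0.3052 = 4374.0 − 674.4 = 3699.5 km³.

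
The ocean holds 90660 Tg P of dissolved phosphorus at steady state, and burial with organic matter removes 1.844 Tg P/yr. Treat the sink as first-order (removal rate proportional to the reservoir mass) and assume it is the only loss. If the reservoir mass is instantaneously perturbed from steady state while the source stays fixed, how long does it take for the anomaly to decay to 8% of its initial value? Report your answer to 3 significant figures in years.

124000 yr

For a linear reservoir the anomaly decays as exp(−t/τ) with τ = M/F = 90660/1.844 = 49160 yr.
exp(−t/τ) = 0.08 ⇒ t = −τ ln(0.08) = 49160 × 2.526 = 124200 yr.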